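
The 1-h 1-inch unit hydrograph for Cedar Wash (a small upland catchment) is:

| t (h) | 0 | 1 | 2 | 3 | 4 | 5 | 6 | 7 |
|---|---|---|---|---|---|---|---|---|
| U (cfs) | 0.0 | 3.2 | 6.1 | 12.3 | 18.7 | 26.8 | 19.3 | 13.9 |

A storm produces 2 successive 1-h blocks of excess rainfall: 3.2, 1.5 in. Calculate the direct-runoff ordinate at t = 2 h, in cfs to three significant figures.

Q ≈ 24.3 cfs

By discrete convolution, Q_j = Σ (P_i / 1 in) · U_{j−i}.
At t = 2 h (j=2): Q = (3.2/1)·6.1 + (1.5/1)·3.2 = 24.3 cfs.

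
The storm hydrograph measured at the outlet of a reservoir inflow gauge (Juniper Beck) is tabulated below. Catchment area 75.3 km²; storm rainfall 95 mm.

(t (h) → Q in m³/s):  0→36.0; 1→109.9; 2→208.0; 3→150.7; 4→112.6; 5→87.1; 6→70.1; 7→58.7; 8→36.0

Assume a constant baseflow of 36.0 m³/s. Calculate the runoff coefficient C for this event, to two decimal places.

C ≈ 0.27

ΣQ_DR = 545.1 m³/s; V = ΣQ_DR·Δt = 1.962 × 10^6 m³.
Runoff depth d = V / A = 26.06 mm.
C = d / P = 26.06 / 95 = 0.27.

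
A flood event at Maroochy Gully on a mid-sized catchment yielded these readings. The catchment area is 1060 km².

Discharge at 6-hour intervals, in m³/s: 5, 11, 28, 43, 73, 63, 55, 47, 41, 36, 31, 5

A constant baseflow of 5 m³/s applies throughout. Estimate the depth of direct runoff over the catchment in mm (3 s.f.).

d ≈ 7.70 mm

Direct runoff: 0.0, 6.0, 23.0, 38.0, 68.0, 58.0, 50.0, 42.0, 36.0, 31.0, 26.0, 0.0 m³/s; ΣQ_DR = 378.0 m³/s.
V = ΣQ_DR · Δt = 378.0 × 21600 s = 8.165 × 10^6 m³.
Over A = 1060 km², depth = V / A = 7.70 mm.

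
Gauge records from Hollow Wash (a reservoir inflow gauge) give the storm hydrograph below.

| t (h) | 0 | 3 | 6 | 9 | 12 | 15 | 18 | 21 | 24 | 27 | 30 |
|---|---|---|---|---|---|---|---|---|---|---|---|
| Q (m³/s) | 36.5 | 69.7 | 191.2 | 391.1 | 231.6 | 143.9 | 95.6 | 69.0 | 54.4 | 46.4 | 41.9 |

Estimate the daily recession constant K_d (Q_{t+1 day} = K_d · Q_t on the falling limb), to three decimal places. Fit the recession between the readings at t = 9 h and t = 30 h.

K_d ≈ 0.078

Between t = 9 h and t = 30 h the flow falls from 391.1 to 41.9 m³/s over 7×3 h = 21 h.
Per-interval ratio K = (41.9/391.1)^(1/7) = 0.7268; K_d = K^(24/3) = 0.078.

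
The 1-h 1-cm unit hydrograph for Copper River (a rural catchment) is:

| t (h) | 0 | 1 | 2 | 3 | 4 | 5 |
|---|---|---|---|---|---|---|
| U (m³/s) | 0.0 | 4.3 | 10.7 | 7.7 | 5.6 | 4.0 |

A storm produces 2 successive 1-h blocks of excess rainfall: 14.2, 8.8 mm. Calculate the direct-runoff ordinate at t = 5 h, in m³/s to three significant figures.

By discrete convolution, Q_j = Σ (P_i / 10 mm) · U_{j−i}.
At t = 5 h (j=5): Q = (14.2/10)·4.0 + (8.8/10)·5.6 = 10.6 m³/s.

Q ≈ 10.6 m³/s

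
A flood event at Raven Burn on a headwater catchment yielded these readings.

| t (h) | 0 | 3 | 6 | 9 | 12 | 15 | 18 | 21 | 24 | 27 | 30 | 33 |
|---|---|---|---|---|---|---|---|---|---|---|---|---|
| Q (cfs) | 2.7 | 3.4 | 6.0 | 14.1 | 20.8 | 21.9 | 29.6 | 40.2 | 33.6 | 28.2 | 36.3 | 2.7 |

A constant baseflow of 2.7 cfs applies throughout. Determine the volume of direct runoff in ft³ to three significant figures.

Direct-runoff ordinates (Q − Q_b): 0.0, 0.7, 3.3, 11.4, 18.1, 19.2, 26.9, 37.5, 30.9, 25.5, 33.6, 0.0 cfs.
ΣQ_DR = 207.1 cfs.
With Δt = 3 h = 10800 s, V = ΣQ_DR · Δt = 207.1 × 10800 = 2.24 × 10^6 ft³.

V ≈ 2.24 × 10^6 ft³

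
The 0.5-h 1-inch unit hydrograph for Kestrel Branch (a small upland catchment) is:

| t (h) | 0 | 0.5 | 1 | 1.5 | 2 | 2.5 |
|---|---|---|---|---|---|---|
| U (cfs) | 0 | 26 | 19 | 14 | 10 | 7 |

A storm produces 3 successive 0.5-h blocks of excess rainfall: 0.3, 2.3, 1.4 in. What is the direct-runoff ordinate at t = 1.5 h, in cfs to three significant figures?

By discrete convolution, Q_j = Σ (P_i / 1 in) · U_{j−i}.
At t = 1.5 h (j=3): Q = (0.3/1)·14 + (2.3/1)·19 + (1.4/1)·26 = 84.3 cfs.

Q ≈ 84.3 cfs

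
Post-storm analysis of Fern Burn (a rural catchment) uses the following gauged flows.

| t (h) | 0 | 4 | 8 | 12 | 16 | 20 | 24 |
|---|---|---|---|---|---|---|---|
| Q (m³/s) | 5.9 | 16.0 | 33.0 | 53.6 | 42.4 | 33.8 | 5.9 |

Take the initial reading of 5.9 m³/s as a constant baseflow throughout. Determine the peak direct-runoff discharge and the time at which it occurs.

Q_p = 47.7 m³/s at t = 12 h

Subtracting baseflow gives direct-runoff ordinates: 0.0, 10.1, 27.1, 47.7, 36.5, 27.9, 0.0 m³/s.
The maximum is 47.7 m³/s, occurring at the reading for t = 12 h.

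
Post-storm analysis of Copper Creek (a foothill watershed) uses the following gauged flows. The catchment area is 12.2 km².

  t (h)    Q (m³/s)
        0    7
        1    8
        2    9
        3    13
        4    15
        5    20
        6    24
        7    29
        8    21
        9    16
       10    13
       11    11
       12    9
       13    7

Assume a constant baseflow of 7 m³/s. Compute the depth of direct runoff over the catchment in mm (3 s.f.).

d ≈ 30.7 mm

Direct runoff: 0.0, 1.0, 2.0, 6.0, 8.0, 13.0, 17.0, 22.0, 14.0, 9.0, 6.0, 4.0, 2.0, 0.0 m³/s; ΣQ_DR = 104.0 m³/s.
V = ΣQ_DR · Δt = 104.0 × 3600 s = 3.744 × 10^5 m³.
Over A = 12.2 km², depth = V / A = 30.7 mm.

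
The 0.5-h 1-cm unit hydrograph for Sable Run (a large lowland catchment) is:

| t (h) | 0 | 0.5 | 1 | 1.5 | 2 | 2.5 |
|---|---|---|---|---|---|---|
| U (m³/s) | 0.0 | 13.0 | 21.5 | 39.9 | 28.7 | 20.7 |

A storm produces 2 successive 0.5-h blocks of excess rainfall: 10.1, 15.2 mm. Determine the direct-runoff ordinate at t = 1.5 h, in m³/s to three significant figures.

Q ≈ 73.0 m³/s

By discrete convolution, Q_j = Σ (P_i / 10 mm) · U_{j−i}.
At t = 1.5 h (j=3): Q = (10.1/10)·39.9 + (15.2/10)·21.5 = 73.0 m³/s.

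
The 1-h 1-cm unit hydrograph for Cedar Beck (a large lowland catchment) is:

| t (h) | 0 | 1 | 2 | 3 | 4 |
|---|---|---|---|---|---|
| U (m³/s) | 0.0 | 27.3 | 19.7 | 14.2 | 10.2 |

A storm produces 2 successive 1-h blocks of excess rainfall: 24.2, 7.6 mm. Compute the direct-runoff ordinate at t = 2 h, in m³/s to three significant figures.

Q ≈ 68.4 m³/s

By discrete convolution, Q_j = Σ (P_i / 10 mm) · U_{j−i}.
At t = 2 h (j=2): Q = (24.2/10)·19.7 + (7.6/10)·27.3 = 68.4 m³/s.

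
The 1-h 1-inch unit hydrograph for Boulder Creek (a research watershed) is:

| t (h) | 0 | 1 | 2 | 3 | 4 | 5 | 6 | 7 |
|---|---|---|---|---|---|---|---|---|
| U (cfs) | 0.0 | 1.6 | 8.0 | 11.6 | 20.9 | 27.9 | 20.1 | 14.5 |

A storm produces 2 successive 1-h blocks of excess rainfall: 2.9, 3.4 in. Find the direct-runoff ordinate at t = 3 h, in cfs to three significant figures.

Q ≈ 60.8 cfs

By discrete convolution, Q_j = Σ (P_i / 1 in) · U_{j−i}.
At t = 3 h (j=3): Q = (2.9/1)·11.6 + (3.4/1)·8.0 = 60.8 cfs.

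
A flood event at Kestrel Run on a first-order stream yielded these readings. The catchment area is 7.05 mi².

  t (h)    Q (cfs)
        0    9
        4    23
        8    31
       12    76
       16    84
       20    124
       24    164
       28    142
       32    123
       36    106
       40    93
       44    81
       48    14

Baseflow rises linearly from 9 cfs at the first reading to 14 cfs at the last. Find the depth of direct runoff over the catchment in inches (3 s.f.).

Direct runoff: 0.00, 13.58, 21.17, 65.75, 73.33, 112.92, 152.50, 130.08, 110.67, 93.25, 79.83, 67.42, 0.00 cfs; ΣQ_DR = 920.5 cfs.
V = ΣQ_DR · Δt = 920.5 × 14400 s = 1.326 × 10^7 ft³.
Over A = 7.05 mi², depth = V / A = 0.809 in.

d ≈ 0.809 in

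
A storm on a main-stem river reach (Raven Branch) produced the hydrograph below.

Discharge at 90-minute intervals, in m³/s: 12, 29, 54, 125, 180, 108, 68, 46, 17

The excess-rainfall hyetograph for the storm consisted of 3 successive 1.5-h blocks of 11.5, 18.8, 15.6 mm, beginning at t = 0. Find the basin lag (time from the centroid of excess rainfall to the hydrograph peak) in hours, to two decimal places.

t_L ≈ 3.62 h

Centroid of excess rainfall: t_c = Σ P_i·t̄_i / ΣP_i = 2.3840 h (block centres at 0.75, 2.25, 3.75 h).
Hydrograph peak occurs at t = 6 h, so basin lag t_L = 6 − 2.3840 = 3.62 h.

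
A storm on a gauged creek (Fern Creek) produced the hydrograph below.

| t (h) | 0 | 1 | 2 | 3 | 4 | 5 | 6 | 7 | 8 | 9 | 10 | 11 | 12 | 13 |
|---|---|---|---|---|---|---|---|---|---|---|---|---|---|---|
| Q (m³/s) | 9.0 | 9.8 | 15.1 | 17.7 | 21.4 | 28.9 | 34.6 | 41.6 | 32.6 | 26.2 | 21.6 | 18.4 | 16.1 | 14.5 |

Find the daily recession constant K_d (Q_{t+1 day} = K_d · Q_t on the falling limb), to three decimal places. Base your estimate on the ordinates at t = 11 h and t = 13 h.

Between t = 11 h and t = 13 h the flow falls from 18.4 to 14.5 m³/s over 2×1 h = 2 h.
Per-interval ratio K = (14.5/18.4)^(1/2) = 0.8877; K_d = K^(24/1) = 0.057.

K_d ≈ 0.057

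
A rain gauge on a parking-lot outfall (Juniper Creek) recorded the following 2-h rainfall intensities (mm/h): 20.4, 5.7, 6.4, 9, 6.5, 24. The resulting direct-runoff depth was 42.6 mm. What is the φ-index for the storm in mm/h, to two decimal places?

φ ≈ 11.55 mm/h

Only the 2 blocks with intensity above φ contribute runoff: 20.4, 24 mm/h.
Σ(I−φ)·Δt = d  ⇒  (20.4+24 − 2φ)·2 = 42.6
φ = (44.40 − 42.6/2) / 2 = 11.55 mm/h.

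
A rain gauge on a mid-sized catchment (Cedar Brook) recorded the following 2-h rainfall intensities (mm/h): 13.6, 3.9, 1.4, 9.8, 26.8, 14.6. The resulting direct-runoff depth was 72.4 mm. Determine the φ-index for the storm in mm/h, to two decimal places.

φ ≈ 7.15 mm/h

Only the 4 blocks with intensity above φ contribute runoff: 13.6, 9.8, 26.8, 14.6 mm/h.
Σ(I−φ)·Δt = d  ⇒  (13.6+9.8+26.8+14.6 − 4φ)·2 = 72.4
φ = (64.80 − 72.4/2) / 4 = 7.15 mm/h.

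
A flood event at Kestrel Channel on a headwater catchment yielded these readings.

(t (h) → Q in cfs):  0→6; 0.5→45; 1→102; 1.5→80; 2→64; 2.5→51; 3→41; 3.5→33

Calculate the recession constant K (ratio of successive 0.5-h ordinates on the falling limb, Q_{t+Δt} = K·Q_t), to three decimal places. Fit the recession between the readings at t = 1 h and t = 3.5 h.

K ≈ 0.798

Using the recession-limb readings at t = 1 h and t = 3.5 h: Q falls from 102 to 33 cfs over 5 intervals.
K = (Q₂/Q₁)^(1/5) = (33/102)^(1/5) = 0.798.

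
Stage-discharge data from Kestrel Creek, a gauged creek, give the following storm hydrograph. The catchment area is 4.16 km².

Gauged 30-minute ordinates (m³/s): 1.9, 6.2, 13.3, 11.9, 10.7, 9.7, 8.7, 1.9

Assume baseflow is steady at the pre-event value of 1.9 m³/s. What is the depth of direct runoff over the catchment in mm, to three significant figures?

Direct runoff: 0.0, 4.3, 11.4, 10.0, 8.8, 7.8, 6.8, 0.0 m³/s; ΣQ_DR = 49.10 m³/s.
V = ΣQ_DR · Δt = 49.10 × 1800 s = 88380 m³.
Over A = 4.16 km², depth = V / A = 21.2 mm.

d ≈ 21.2 mm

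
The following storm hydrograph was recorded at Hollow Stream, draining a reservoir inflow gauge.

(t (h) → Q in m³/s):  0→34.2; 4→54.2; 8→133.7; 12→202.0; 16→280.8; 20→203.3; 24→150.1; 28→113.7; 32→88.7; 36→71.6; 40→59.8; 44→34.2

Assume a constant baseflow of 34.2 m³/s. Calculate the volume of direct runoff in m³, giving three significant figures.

Direct-runoff ordinates (Q − Q_b): 0.0, 20.0, 99.5, 167.8, 246.6, 169.1, 115.9, 79.5, 54.5, 37.4, 25.6, 0.0 m³/s.
ΣQ_DR = 1016 m³/s.
With Δt = 4 h = 14400 s, V = ΣQ_DR · Δt = 1016 × 14400 = 1.46 × 10^7 m³.

V ≈ 1.46 × 10^7 m³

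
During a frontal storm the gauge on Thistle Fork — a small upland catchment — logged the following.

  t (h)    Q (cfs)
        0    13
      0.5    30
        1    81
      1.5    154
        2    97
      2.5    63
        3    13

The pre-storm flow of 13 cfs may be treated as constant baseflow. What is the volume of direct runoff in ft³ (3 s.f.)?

V ≈ 6.48 × 10^5 ft³

Direct-runoff ordinates (Q − Q_b): 0.0, 17.0, 68.0, 141.0, 84.0, 50.0, 0.0 cfs.
ΣQ_DR = 360.0 cfs.
With Δt = 0.5 h = 1800 s, V = ΣQ_DR · Δt = 360.0 × 1800 = 6.48 × 10^5 ft³.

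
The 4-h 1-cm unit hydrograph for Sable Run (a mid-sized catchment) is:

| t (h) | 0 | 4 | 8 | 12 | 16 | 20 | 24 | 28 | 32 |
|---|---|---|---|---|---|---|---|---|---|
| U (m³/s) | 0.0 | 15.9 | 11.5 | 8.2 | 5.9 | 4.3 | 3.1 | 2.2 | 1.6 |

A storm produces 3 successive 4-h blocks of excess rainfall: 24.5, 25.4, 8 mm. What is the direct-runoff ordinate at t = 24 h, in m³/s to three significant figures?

Q ≈ 23.2 m³/s

By discrete convolution, Q_j = Σ (P_i / 10 mm) · U_{j−i}.
At t = 24 h (j=6): Q = (24.5/10)·3.1 + (25.4/10)·4.3 + (8/10)·5.9 = 23.2 m³/s.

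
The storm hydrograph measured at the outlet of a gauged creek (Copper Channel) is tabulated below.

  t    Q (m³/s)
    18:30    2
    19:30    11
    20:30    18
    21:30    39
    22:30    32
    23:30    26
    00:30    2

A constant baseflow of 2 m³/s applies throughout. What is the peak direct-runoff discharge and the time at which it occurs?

Q_p = 37.0 m³/s at t = 21:30

Subtracting baseflow gives direct-runoff ordinates: 0.0, 9.0, 16.0, 37.0, 30.0, 24.0, 0.0 m³/s.
The maximum is 37.0 m³/s, occurring at the reading for t = 21:30.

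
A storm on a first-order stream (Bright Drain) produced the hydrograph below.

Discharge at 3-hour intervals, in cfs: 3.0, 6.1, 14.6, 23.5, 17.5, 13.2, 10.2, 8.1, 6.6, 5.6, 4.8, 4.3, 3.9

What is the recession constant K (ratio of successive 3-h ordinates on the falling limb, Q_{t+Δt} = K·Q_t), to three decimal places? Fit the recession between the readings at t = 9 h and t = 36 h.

K ≈ 0.819

Using the recession-limb readings at t = 9 h and t = 36 h: Q falls from 23.5 to 3.9 cfs over 9 intervals.
K = (Q₂/Q₁)^(1/9) = (3.9/23.5)^(1/9) = 0.819.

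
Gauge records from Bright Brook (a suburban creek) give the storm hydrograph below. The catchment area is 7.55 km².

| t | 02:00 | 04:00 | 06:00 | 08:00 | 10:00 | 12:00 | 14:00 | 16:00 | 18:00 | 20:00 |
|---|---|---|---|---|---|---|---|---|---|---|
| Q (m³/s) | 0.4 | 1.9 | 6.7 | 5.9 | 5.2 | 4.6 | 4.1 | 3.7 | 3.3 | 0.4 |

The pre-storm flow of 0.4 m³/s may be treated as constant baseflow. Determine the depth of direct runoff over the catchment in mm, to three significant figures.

Direct runoff: 0.0, 1.5, 6.3, 5.5, 4.8, 4.2, 3.7, 3.3, 2.9, 0.0 m³/s; ΣQ_DR = 32.20 m³/s.
V = ΣQ_DR · Δt = 32.20 × 7200 s = 2.318 × 10^5 m³.
Over A = 7.55 km², depth = V / A = 30.7 mm.

d ≈ 30.7 mm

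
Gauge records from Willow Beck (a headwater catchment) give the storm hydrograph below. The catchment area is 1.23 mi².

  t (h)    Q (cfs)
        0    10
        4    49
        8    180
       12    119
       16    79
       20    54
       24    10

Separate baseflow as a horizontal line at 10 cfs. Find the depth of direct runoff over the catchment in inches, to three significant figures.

Direct runoff: 0.0, 39.0, 170.0, 109.0, 69.0, 44.0, 0.0 cfs; ΣQ_DR = 431.0 cfs.
V = ΣQ_DR · Δt = 431.0 × 14400 s = 6.206 × 10^6 ft³.
Over A = 1.23 mi², depth = V / A = 2.17 in.

d ≈ 2.17 in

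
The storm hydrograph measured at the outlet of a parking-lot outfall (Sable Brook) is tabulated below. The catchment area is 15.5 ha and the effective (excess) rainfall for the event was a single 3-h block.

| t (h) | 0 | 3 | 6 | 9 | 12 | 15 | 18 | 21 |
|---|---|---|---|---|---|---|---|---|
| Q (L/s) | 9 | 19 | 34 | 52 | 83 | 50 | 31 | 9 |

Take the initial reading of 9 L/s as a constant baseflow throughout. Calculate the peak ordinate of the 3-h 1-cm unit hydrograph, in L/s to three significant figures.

U_p ≈ 49.4 L/s

Direct runoff: 0.0, 10.0, 25.0, 43.0, 74.0, 41.0, 22.0, 0.0 L/s; ΣQ_DR = 215.0 L/s, peak = 74.0 L/s.
Runoff depth d = ΣQ_DR·Δt / A = 215.0 × 10800 / (15.5 ha) = 14.98 mm.
The 1-cm UH is the DRH scaled by (10 mm)/d, so U_p = 74.0 × 10/14.98 = 49.4 L/s.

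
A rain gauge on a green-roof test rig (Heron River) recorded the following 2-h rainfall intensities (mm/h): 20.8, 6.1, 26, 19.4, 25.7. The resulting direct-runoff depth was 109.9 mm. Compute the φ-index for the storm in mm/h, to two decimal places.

Only the 4 blocks with intensity above φ contribute runoff: 20.8, 26, 19.4, 25.7 mm/h.
Σ(I−φ)·Δt = d  ⇒  (20.8+26+19.4+25.7 − 4φ)·2 = 109.9
φ = (91.90 − 109.9/2) / 4 = 9.24 mm/h.

φ ≈ 9.24 mm/h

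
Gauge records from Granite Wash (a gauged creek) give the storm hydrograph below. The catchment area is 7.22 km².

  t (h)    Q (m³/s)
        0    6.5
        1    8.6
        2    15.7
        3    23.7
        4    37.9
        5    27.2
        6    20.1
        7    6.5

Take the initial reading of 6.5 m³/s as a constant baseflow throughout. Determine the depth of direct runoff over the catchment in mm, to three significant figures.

d ≈ 47.0 mm

Direct runoff: 0.0, 2.1, 9.2, 17.2, 31.4, 20.7, 13.6, 0.0 m³/s; ΣQ_DR = 94.20 m³/s.
V = ΣQ_DR · Δt = 94.20 × 3600 s = 3.391 × 10^5 m³.
Over A = 7.22 km², depth = V / A = 47.0 mm.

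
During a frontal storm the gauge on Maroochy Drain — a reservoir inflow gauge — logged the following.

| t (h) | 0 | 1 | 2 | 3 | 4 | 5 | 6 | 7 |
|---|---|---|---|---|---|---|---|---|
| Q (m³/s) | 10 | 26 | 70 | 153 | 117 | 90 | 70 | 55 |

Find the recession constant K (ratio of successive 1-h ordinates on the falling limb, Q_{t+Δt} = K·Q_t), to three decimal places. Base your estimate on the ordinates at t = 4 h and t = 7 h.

Using the recession-limb readings at t = 4 h and t = 7 h: Q falls from 117 to 55 m³/s over 3 intervals.
K = (Q₂/Q₁)^(1/3) = (55/117)^(1/3) = 0.778.

K ≈ 0.778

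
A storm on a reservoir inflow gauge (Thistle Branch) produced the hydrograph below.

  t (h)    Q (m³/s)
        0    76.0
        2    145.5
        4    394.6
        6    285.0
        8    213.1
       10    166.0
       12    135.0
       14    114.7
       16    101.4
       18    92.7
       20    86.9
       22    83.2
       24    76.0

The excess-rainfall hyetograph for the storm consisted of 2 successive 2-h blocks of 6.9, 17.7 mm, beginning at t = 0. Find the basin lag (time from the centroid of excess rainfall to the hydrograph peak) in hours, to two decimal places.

Centroid of excess rainfall: t_c = Σ P_i·t̄_i / ΣP_i = 2.4390 h (block centres at 1, 3 h).
Hydrograph peak occurs at t = 4 h, so basin lag t_L = 4 − 2.4390 = 1.56 h.

t_L ≈ 1.56 h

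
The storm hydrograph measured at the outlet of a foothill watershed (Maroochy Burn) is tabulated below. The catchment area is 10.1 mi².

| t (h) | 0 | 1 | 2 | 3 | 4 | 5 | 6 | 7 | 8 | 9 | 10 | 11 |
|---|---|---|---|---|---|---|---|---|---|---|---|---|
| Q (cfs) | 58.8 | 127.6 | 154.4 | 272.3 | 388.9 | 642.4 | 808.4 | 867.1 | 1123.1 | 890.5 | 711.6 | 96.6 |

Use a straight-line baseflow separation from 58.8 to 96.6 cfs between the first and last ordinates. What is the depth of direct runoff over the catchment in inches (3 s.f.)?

Direct runoff: 0.00, 65.36, 88.73, 203.19, 316.35, 566.42, 728.98, 784.25, 1036.81, 800.77, 618.44, 0.00 cfs; ΣQ_DR = 5209 cfs.
V = ΣQ_DR · Δt = 5209 × 3600 s = 1.875 × 10^7 ft³.
Over A = 10.1 mi², depth = V / A = 0.799 in.

d ≈ 0.799 in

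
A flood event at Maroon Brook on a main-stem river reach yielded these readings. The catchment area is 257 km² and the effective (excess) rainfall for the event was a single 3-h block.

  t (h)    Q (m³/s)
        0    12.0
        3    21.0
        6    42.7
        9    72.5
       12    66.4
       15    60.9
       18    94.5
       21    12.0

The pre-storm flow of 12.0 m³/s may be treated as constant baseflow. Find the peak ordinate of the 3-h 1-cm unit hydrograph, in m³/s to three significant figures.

Direct runoff: 0.0, 9.0, 30.7, 60.5, 54.4, 48.9, 82.5, 0.0 m³/s; ΣQ_DR = 286.0 m³/s, peak = 82.5 m³/s.
Runoff depth d = ΣQ_DR·Δt / A = 286.0 × 10800 / (257 km²) = 12.02 mm.
The 1-cm UH is the DRH scaled by (10 mm)/d, so U_p = 82.5 × 10/12.02 = 68.6 m³/s.

U_p ≈ 68.6 m³/s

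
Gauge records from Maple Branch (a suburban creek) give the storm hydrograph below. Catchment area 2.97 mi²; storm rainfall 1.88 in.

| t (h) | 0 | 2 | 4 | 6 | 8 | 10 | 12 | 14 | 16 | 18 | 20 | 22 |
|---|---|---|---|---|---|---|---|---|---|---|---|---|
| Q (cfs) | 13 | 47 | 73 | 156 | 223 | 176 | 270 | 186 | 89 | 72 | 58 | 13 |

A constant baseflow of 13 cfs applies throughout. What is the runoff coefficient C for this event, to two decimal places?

C ≈ 0.68

ΣQ_DR = 1220 cfs; V = ΣQ_DR·Δt = 8.784 × 10^6 ft³.
Runoff depth d = V / A = 1.273 in.
C = d / P = 1.273 / 1.88 = 0.68.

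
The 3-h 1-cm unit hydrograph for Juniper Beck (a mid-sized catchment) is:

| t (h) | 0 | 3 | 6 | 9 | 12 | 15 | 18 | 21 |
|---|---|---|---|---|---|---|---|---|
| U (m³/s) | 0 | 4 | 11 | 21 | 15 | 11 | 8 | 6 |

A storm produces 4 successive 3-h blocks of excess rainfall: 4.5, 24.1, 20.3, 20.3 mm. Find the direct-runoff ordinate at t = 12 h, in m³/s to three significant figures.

By discrete convolution, Q_j = Σ (P_i / 10 mm) · U_{j−i}.
At t = 12 h (j=4): Q = (4.5/10)·15 + (24.1/10)·21 + (20.3/10)·11 + (20.3/10)·4 = 87.8 m³/s.

Q ≈ 87.8 m³/s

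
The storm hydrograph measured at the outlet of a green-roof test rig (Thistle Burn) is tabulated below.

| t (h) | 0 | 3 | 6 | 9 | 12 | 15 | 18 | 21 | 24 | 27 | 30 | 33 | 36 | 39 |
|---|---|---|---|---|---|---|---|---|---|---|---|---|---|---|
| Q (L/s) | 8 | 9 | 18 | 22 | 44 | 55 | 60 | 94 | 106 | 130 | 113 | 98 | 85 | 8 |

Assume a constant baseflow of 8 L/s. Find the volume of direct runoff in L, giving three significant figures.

Direct-runoff ordinates (Q − Q_b): 0.0, 1.0, 10.0, 14.0, 36.0, 47.0, 52.0, 86.0, 98.0, 122.0, 105.0, 90.0, 77.0, 0.0 L/s.
ΣQ_DR = 738.0 L/s.
With Δt = 3 h = 10800 s, V = ΣQ_DR · Δt = 738.0 × 10800 = 7.97 × 10^6 L.

V ≈ 7.97 × 10^6 L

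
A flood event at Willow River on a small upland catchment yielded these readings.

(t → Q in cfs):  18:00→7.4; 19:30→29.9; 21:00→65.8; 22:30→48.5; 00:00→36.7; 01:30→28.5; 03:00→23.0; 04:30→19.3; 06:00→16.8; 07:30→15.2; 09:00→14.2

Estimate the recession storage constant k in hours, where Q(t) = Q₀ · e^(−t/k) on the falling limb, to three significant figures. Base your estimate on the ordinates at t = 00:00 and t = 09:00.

k ≈ 9.48 h

On the falling limb, Q drops from 36.7 to 14.2 cfs between t = 00:00 and t = 09:00 (Δt = 9 h).
k = −Δt / ln(Q₂/Q₁) = −9 / ln(14.2/36.7) = 9.48 h.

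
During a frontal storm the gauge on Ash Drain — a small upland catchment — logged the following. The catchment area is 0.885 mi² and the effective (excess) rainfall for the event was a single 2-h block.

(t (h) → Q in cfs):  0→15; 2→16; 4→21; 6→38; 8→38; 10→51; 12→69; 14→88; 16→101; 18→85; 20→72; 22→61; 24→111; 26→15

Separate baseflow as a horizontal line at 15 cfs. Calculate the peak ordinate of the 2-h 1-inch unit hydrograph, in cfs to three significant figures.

Direct runoff: 0.0, 1.0, 6.0, 23.0, 23.0, 36.0, 54.0, 73.0, 86.0, 70.0, 57.0, 46.0, 96.0, 0.0 cfs; ΣQ_DR = 571.0 cfs, peak = 96.0 cfs.
Runoff depth d = ΣQ_DR·Δt / A = 571.0 × 7200 / (0.885 mi²) = 2.000 in.
The 1-inch UH is the DRH scaled by (1 in)/d, so U_p = 96.0 × 1/2.000 = 48.0 cfs.

U_p ≈ 48.0 cfs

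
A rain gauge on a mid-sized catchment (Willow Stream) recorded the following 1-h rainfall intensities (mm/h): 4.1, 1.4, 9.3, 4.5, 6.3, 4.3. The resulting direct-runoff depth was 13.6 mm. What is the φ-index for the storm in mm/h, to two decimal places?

Only the 5 blocks with intensity above φ contribute runoff: 4.1, 9.3, 4.5, 6.3, 4.3 mm/h.
Σ(I−φ)·Δt = d  ⇒  (4.1+9.3+4.5+6.3+4.3 − 5φ)·1 = 13.6
φ = (28.50 − 13.6/1) / 5 = 2.98 mm/h.

φ ≈ 2.98 mm/h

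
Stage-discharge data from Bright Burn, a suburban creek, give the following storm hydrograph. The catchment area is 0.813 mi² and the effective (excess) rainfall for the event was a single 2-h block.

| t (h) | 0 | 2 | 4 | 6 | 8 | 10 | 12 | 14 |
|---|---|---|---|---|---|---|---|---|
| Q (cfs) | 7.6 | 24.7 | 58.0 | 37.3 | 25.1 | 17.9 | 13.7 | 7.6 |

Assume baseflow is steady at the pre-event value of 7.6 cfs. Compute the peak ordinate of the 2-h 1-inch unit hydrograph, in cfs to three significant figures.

U_p ≈ 101 cfs

Direct runoff: 0.0, 17.1, 50.4, 29.7, 17.5, 10.3, 6.1, 0.0 cfs; ΣQ_DR = 131.1 cfs, peak = 50.4 cfs.
Runoff depth d = ΣQ_DR·Δt / A = 131.1 × 7200 / (0.813 mi²) = 0.4998 in.
The 1-inch UH is the DRH scaled by (1 in)/d, so U_p = 50.4 × 1/0.4998 = 101 cfs.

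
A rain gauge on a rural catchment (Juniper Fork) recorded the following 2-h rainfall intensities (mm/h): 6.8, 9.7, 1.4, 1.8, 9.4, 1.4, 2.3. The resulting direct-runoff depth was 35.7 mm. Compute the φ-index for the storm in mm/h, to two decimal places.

φ ≈ 2.68 mm/h

Only the 3 blocks with intensity above φ contribute runoff: 6.8, 9.7, 9.4 mm/h.
Σ(I−φ)·Δt = d  ⇒  (6.8+9.7+9.4 − 3φ)·2 = 35.7
φ = (25.90 − 35.7/2) / 3 = 2.68 mm/h.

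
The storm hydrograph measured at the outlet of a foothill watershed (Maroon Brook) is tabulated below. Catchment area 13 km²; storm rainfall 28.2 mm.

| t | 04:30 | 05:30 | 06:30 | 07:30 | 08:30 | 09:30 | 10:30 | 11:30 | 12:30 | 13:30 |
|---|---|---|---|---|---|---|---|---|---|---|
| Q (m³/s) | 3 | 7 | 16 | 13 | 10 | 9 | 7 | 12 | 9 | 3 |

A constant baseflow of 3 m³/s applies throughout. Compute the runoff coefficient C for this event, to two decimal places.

C ≈ 0.58

ΣQ_DR = 59.00 m³/s; V = ΣQ_DR·Δt = 2.124 × 10^5 m³.
Runoff depth d = V / A = 16.34 mm.
C = d / P = 16.34 / 28.2 = 0.58.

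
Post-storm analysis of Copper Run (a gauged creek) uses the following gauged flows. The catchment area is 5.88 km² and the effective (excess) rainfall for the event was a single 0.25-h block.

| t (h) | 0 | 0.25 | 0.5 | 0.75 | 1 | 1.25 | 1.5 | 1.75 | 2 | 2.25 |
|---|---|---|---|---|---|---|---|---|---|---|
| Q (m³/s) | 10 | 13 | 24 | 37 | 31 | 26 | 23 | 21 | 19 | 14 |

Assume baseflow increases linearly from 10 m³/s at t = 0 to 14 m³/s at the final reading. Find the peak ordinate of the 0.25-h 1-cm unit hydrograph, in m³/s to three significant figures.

U_p ≈ 17.1 m³/s

Direct runoff: 0.00, 2.56, 13.11, 25.67, 19.22, 13.78, 10.33, 7.89, 5.44, 0.00 m³/s; ΣQ_DR = 98.00 m³/s, peak = 25.67 m³/s.
Runoff depth d = ΣQ_DR·Δt / A = 98.00 × 900 / (5.88 km²) = 15.00 mm.
The 1-cm UH is the DRH scaled by (10 mm)/d, so U_p = 25.67 × 10/15.00 = 17.1 m³/s.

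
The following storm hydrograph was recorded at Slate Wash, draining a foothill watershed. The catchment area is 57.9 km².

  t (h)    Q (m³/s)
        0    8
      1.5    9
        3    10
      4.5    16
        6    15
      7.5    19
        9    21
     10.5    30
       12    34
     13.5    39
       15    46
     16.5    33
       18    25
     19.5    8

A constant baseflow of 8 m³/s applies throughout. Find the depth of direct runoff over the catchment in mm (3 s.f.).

Direct runoff: 0.0, 1.0, 2.0, 8.0, 7.0, 11.0, 13.0, 22.0, 26.0, 31.0, 38.0, 25.0, 17.0, 0.0 m³/s; ΣQ_DR = 201.0 m³/s.
V = ΣQ_DR · Δt = 201.0 × 5400 s = 1.085 × 10^6 m³.
Over A = 57.9 km², depth = V / A = 18.7 mm.

d ≈ 18.7 mm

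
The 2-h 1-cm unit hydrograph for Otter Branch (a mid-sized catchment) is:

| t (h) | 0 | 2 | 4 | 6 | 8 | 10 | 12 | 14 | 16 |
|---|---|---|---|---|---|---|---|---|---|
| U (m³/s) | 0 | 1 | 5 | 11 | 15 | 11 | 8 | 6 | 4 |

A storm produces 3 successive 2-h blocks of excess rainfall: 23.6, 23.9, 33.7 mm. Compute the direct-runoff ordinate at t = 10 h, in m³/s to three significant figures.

By discrete convolution, Q_j = Σ (P_i / 10 mm) · U_{j−i}.
At t = 10 h (j=5): Q = (23.6/10)·11 + (23.9/10)·15 + (33.7/10)·11 = 98.9 m³/s.

Q ≈ 98.9 m³/s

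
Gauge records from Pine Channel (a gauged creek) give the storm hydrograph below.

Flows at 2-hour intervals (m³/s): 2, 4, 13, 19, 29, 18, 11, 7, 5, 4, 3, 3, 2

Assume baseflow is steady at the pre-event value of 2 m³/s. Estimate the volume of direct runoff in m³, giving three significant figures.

Direct-runoff ordinates (Q − Q_b): 0.0, 2.0, 11.0, 17.0, 27.0, 16.0, 9.0, 5.0, 3.0, 2.0, 1.0, 1.0, 0.0 m³/s.
ΣQ_DR = 94.00 m³/s.
With Δt = 2 h = 7200 s, V = ΣQ_DR · Δt = 94.00 × 7200 = 6.77 × 10^5 m³.

V ≈ 6.77 × 10^5 m³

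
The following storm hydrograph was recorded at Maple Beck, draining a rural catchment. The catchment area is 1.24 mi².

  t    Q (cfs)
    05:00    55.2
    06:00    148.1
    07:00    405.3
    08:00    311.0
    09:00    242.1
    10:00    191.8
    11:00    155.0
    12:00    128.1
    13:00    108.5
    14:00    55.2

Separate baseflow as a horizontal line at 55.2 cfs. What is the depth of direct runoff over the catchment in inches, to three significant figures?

Direct runoff: 0.0, 92.9, 350.1, 255.8, 186.9, 136.6, 99.8, 72.9, 53.3, 0.0 cfs; ΣQ_DR = 1248 cfs.
V = ΣQ_DR · Δt = 1248 × 3600 s = 4.494 × 10^6 ft³.
Over A = 1.24 mi², depth = V / A = 1.56 in.

d ≈ 1.56 in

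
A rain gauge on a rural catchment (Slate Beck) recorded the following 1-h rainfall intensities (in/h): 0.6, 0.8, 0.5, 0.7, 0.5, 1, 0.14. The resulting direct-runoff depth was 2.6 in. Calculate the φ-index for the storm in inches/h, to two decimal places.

Only the 6 blocks with intensity above φ contribute runoff: 0.6, 0.8, 0.5, 0.7, 0.5, 1 in/h.
Σ(I−φ)·Δt = d  ⇒  (0.6+0.8+0.5+0.7+0.5+1 − 6φ)·1 = 2.6
φ = (4.100 − 2.6/1) / 6 = 0.25 in/h.

φ ≈ 0.25 in/h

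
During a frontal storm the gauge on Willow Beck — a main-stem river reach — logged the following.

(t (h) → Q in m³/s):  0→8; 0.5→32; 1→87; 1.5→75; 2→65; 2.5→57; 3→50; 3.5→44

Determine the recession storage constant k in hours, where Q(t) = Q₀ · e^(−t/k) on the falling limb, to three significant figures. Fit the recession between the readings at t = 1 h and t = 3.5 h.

k ≈ 3.67 h

On the falling limb, Q drops from 87 to 44 m³/s between t = 1 h and t = 3.5 h (Δt = 2.5 h).
k = −Δt / ln(Q₂/Q₁) = −2.5 / ln(44/87) = 3.67 h.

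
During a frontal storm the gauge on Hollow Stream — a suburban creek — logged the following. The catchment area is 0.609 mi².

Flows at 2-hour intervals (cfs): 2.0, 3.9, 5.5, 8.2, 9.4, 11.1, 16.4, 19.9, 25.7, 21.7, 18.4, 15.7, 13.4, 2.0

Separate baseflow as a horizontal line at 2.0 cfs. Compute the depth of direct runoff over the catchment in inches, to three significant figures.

Direct runoff: 0.0, 1.9, 3.5, 6.2, 7.4, 9.1, 14.4, 17.9, 23.7, 19.7, 16.4, 13.7, 11.4, 0.0 cfs; ΣQ_DR = 145.3 cfs.
V = ΣQ_DR · Δt = 145.3 × 7200 s = 1.046 × 10^6 ft³.
Over A = 0.609 mi², depth = V / A = 0.739 in.

d ≈ 0.739 in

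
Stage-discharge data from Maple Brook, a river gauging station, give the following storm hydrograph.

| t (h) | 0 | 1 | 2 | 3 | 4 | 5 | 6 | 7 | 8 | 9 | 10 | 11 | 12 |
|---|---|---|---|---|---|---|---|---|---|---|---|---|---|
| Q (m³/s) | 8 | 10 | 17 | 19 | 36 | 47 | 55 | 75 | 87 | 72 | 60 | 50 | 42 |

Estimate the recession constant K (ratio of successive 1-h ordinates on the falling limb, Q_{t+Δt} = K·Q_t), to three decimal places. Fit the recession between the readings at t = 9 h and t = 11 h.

K ≈ 0.833

Using the recession-limb readings at t = 9 h and t = 11 h: Q falls from 72 to 50 m³/s over 2 intervals.
K = (Q₂/Q₁)^(1/2) = (50/72)^(1/2) = 0.833.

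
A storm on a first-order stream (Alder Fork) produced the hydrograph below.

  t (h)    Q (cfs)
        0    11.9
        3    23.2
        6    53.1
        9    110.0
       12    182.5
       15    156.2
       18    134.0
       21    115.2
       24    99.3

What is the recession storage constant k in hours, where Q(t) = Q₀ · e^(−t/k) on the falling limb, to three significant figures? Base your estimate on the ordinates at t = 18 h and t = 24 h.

On the falling limb, Q drops from 134.0 to 99.3 cfs between t = 18 h and t = 24 h (Δt = 6 h).
k = −Δt / ln(Q₂/Q₁) = −6 / ln(99.3/134.0) = 20.0 h.

k ≈ 20.0 h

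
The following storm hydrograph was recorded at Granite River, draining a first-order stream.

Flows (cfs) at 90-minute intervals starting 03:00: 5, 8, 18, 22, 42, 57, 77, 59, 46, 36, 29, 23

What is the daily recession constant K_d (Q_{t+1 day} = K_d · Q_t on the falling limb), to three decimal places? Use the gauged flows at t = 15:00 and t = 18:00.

Between t = 15:00 and t = 18:00 the flow falls from 46 to 29 cfs over 2×1.5 h = 3 h.
Per-interval ratio K = (29/46)^(1/2) = 0.7940; K_d = K^(24/1.5) = 0.025.

K_d ≈ 0.025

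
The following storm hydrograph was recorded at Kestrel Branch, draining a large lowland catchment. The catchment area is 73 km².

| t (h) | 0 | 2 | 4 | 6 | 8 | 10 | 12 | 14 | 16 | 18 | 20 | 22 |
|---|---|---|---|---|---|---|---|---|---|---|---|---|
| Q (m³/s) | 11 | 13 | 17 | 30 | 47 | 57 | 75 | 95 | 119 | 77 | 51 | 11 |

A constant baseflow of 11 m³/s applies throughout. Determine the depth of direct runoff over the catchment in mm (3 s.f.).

Direct runoff: 0.0, 2.0, 6.0, 19.0, 36.0, 46.0, 64.0, 84.0, 108.0, 66.0, 40.0, 0.0 m³/s; ΣQ_DR = 471.0 m³/s.
V = ΣQ_DR · Δt = 471.0 × 7200 s = 3.391 × 10^6 m³.
Over A = 73 km², depth = V / A = 46.5 mm.

d ≈ 46.5 mm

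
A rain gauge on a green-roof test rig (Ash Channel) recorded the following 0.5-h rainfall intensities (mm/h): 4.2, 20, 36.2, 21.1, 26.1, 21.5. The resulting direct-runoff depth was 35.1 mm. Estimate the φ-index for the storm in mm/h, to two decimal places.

φ ≈ 10.94 mm/h

Only the 5 blocks with intensity above φ contribute runoff: 20, 36.2, 21.1, 26.1, 21.5 mm/h.
Σ(I−φ)·Δt = d  ⇒  (20+36.2+21.1+26.1+21.5 − 5φ)·0.5 = 35.1
φ = (124.9 − 35.1/0.5) / 5 = 10.94 mm/h.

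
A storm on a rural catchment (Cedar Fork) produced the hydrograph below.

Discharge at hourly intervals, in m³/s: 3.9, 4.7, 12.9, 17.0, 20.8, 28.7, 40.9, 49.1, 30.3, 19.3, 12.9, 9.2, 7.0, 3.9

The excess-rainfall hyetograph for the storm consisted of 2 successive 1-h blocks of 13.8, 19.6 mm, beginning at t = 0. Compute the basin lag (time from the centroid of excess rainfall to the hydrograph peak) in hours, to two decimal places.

Centroid of excess rainfall: t_c = Σ P_i·t̄_i / ΣP_i = 1.0868 h (block centres at 0.5, 1.5 h).
Hydrograph peak occurs at t = 7 h, so basin lag t_L = 7 − 1.0868 = 5.91 h.

t_L ≈ 5.91 h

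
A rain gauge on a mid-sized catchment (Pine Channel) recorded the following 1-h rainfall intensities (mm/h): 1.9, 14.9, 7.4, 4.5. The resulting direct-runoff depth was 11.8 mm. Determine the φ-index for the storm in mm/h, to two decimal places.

φ ≈ 5.25 mm/h

Only the 2 blocks with intensity above φ contribute runoff: 14.9, 7.4 mm/h.
Σ(I−φ)·Δt = d  ⇒  (14.9+7.4 − 2φ)·1 = 11.8
φ = (22.30 − 11.8/1) / 2 = 5.25 mm/h.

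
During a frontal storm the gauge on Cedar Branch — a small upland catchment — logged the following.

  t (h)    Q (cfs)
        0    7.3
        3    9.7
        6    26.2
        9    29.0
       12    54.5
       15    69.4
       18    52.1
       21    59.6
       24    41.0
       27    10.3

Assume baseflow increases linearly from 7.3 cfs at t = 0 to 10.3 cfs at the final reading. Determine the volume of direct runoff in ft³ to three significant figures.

V ≈ 2.93 × 10^6 ft³

Direct-runoff ordinates (Q − Q_b): 0.00, 2.07, 18.23, 20.70, 45.87, 60.43, 42.80, 49.97, 31.03, 0.00 cfs.
ΣQ_DR = 271.1 cfs.
With Δt = 3 h = 10800 s, V = ΣQ_DR · Δt = 271.1 × 10800 = 2.93 × 10^6 ft³.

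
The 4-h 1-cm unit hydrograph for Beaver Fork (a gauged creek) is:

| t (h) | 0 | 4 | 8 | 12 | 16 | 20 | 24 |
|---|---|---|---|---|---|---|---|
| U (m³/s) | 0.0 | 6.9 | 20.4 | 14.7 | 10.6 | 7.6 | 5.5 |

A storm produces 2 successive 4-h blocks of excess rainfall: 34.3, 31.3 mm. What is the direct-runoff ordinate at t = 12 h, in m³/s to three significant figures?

By discrete convolution, Q_j = Σ (P_i / 10 mm) · U_{j−i}.
At t = 12 h (j=3): Q = (34.3/10)·14.7 + (31.3/10)·20.4 = 114 m³/s.

Q ≈ 114 m³/s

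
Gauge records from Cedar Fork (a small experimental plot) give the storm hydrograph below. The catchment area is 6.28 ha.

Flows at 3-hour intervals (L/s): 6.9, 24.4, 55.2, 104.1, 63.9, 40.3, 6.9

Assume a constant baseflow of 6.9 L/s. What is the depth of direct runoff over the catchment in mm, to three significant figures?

d ≈ 43.6 mm

Direct runoff: 0.0, 17.5, 48.3, 97.2, 57.0, 33.4, 0.0 L/s; ΣQ_DR = 253.4 L/s.
V = ΣQ_DR · Δt = 253.4 × 10800 s = 2.737 × 10^6 L.
Over A = 6.28 ha, depth = V / A = 43.6 mm.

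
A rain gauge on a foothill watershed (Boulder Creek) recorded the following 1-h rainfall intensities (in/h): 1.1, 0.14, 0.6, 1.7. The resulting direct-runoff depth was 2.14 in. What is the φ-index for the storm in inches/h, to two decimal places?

φ ≈ 0.42 in/h

Only the 3 blocks with intensity above φ contribute runoff: 1.1, 0.6, 1.7 in/h.
Σ(I−φ)·Δt = d  ⇒  (1.1+0.6+1.7 − 3φ)·1 = 2.14
φ = (3.400 − 2.14/1) / 3 = 0.42 in/h.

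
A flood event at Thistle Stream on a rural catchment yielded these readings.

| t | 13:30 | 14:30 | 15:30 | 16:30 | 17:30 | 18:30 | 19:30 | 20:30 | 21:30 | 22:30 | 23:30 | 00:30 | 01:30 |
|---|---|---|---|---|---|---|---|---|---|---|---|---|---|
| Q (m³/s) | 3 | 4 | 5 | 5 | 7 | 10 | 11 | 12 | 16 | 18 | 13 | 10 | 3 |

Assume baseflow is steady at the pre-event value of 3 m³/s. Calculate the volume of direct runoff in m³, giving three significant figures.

Direct-runoff ordinates (Q − Q_b): 0.0, 1.0, 2.0, 2.0, 4.0, 7.0, 8.0, 9.0, 13.0, 15.0, 10.0, 7.0, 0.0 m³/s.
ΣQ_DR = 78.00 m³/s.
With Δt = 1 h = 3600 s, V = ΣQ_DR · Δt = 78.00 × 3600 = 2.81 × 10^5 m³.

V ≈ 2.81 × 10^5 m³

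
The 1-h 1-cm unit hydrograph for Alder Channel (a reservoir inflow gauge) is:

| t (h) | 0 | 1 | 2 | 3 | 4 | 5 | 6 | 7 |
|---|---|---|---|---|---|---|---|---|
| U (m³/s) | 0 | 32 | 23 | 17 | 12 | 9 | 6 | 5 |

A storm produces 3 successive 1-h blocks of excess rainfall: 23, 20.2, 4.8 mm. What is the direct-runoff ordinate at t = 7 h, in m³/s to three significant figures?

Q ≈ 27.9 m³/s

By discrete convolution, Q_j = Σ (P_i / 10 mm) · U_{j−i}.
At t = 7 h (j=7): Q = (23/10)·5 + (20.2/10)·6 + (4.8/10)·9 = 27.9 m³/s.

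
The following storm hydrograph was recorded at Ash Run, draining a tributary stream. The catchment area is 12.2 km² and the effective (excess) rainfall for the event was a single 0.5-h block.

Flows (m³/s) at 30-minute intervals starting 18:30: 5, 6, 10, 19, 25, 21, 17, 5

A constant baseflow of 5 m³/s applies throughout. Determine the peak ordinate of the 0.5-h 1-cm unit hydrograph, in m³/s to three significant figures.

U_p ≈ 19.9 m³/s

Direct runoff: 0.0, 1.0, 5.0, 14.0, 20.0, 16.0, 12.0, 0.0 m³/s; ΣQ_DR = 68.00 m³/s, peak = 20.0 m³/s.
Runoff depth d = ΣQ_DR·Δt / A = 68.00 × 1800 / (12.2 km²) = 10.03 mm.
The 1-cm UH is the DRH scaled by (10 mm)/d, so U_p = 20.0 × 10/10.03 = 19.9 m³/s.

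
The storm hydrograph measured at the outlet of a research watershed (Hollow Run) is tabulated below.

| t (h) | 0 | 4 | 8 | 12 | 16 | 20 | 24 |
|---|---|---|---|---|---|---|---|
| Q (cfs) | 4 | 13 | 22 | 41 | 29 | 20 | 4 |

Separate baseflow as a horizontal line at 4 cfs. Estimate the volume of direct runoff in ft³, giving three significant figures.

V ≈ 1.51 × 10^6 ft³

Direct-runoff ordinates (Q − Q_b): 0.0, 9.0, 18.0, 37.0, 25.0, 16.0, 0.0 cfs.
ΣQ_DR = 105.0 cfs.
With Δt = 4 h = 14400 s, V = ΣQ_DR · Δt = 105.0 × 14400 = 1.51 × 10^6 ft³.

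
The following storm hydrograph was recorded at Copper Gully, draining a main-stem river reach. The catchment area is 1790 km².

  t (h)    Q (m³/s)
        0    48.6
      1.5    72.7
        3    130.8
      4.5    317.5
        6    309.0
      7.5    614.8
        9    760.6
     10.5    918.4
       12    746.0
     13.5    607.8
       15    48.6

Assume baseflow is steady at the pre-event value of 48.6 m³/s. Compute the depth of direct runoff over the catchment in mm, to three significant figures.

d ≈ 12.2 mm

Direct runoff: 0.0, 24.1, 82.2, 268.9, 260.4, 566.2, 712.0, 869.8, 697.4, 559.2, 0.0 m³/s; ΣQ_DR = 4040 m³/s.
V = ΣQ_DR · Δt = 4040 × 5400 s = 2.182 × 10^7 m³.
Over A = 1790 km², depth = V / A = 12.2 mm.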